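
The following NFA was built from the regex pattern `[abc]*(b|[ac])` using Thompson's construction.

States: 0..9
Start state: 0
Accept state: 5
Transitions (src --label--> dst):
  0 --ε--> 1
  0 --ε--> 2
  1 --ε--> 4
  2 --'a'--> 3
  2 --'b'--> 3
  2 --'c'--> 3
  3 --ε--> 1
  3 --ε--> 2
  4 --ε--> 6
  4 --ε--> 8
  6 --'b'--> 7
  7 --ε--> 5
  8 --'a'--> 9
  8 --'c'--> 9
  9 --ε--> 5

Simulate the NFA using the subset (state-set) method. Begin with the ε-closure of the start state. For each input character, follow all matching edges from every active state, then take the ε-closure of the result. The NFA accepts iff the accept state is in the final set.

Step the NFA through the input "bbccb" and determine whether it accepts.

start: ε-closure({0}) = {0,1,2,4,6,8}
'b' @ 1: {1,2,3,4,5,6,7,8}  (accept∈set)
'b' @ 2: {1,2,3,4,5,6,7,8}  (accept∈set)
'c' @ 3: {1,2,3,4,5,6,8,9}  (accept∈set)
'c' @ 4: {1,2,3,4,5,6,8,9}  (accept∈set)
'b' @ 5: {1,2,3,4,5,6,7,8}  (accept∈set)
after full input: {1,2,3,4,5,6,7,8}  (accept=5 in)

Answer: ACCEPT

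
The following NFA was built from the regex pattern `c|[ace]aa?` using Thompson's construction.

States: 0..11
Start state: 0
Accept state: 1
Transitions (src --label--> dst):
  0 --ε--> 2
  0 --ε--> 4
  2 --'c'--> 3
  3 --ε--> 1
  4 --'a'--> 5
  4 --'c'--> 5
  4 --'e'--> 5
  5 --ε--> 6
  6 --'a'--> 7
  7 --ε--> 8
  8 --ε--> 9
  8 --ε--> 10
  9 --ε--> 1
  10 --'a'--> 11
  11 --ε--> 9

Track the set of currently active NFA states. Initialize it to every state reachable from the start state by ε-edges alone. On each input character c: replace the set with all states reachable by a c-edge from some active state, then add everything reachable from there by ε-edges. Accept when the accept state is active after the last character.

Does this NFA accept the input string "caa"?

initial (ε-close {0}): {0,2,4}
'c' @ 1: {1,3,5,6}  ✓accept
'a' @ 2: {1,7,8,9,10}  ✓accept
'a' @ 3: {1,9,11}  ✓accept
final: {1,9,11}; accept 1 in set

Answer: ACCEPT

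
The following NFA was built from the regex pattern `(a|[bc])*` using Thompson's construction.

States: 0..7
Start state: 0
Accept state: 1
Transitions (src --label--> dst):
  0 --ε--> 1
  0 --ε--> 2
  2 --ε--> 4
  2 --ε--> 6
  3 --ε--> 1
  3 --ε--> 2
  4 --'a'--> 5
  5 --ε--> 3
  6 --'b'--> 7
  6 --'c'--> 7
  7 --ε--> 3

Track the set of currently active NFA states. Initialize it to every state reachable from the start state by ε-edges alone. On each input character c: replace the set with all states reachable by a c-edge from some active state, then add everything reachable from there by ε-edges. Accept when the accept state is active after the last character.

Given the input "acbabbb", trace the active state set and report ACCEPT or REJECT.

start: ε-closure({0}) = {0,1,2,4,6}
'a' @ 1: {1,2,3,4,5,6}  [accepting]
'c' @ 2: {1,2,3,4,6,7}  [accepting]
'b' @ 3: {1,2,3,4,6,7}  [accepting]
'a' @ 4: {1,2,3,4,5,6}  [accepting]
'b' @ 5: {1,2,3,4,6,7}  [accepting]
'b' @ 6: {1,2,3,4,6,7}  [accepting]
'b' @ 7: {1,2,3,4,6,7}  [accepting]
after full input: {1,2,3,4,6,7}  (accept=1 in)

Answer: ACCEPT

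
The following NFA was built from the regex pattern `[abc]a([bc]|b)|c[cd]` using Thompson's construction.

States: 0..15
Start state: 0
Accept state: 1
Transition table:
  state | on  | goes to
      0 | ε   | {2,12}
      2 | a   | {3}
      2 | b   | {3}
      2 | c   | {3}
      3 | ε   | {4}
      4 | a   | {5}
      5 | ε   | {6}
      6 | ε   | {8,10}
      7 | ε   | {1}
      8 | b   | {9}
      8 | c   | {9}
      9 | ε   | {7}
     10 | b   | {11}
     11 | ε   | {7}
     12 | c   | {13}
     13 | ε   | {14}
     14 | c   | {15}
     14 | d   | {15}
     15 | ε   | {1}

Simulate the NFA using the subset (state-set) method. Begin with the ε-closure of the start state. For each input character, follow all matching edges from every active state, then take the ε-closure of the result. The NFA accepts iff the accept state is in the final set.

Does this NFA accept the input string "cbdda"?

start: ε-closure({0}) = {0,2,12}
'c' @ 1: {3,4,13,14}
'b' @ 2: {}  — state set empty
rest 'dda' ignored (set empty)
end set {} — state 1 not in

Answer: REJECT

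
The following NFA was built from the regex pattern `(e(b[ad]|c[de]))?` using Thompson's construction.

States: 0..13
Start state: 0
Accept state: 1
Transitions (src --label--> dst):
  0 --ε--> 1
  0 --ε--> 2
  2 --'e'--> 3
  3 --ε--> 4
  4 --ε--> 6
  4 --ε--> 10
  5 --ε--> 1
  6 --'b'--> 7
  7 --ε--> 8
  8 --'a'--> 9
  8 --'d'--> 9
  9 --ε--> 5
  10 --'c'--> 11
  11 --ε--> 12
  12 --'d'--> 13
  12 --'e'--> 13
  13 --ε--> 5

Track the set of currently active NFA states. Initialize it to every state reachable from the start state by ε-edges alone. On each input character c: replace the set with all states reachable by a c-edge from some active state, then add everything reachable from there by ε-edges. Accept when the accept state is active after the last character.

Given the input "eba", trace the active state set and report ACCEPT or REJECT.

start: ε-closure({0}) = {0,1,2}
'e' @ 1: {3,4,6,10}
'b' @ 2: {7,8}
'a' @ 3: {1,5,9}  ✓accept
after full input: {1,5,9}  (accept=1 in)

Answer: ACCEPT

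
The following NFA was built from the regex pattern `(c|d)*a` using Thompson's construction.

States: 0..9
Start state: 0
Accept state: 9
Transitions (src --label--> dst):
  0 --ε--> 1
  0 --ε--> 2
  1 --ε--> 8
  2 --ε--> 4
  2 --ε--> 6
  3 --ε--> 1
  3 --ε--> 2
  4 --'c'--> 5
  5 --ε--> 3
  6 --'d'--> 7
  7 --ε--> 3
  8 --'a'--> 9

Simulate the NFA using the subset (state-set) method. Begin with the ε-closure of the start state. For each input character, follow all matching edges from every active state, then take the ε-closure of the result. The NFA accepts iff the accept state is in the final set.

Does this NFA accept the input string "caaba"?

Answer: REJECT

Trace:
initial (ε-close {0}): {0,1,2,4,6,8}
'c' @ 1: {1,2,3,4,5,6,8}
'a' @ 2: {9}  ✓accept
'a' @ 3: {}  — no active states
rest 'ba' ignored (set empty)
final: {}; accept 9 not in set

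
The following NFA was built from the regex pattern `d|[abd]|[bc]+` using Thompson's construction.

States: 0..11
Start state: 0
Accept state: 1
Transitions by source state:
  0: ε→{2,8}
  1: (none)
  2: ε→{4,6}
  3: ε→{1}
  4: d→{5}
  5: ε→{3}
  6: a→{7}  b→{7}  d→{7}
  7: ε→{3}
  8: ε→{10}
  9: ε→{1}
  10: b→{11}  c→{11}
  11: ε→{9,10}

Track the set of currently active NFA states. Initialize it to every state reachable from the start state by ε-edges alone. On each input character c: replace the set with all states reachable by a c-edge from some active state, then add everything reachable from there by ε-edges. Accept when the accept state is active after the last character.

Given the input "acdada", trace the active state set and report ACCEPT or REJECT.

Answer: REJECT

Trace:
initial (ε-close {0}): {0,2,4,6,8,10}
'a' @ 1: {1,3,7}  ✓accept
'c' @ 2: {}  — state set empty
rest 'dada' ignored (set empty)
end set {} — state 1 not in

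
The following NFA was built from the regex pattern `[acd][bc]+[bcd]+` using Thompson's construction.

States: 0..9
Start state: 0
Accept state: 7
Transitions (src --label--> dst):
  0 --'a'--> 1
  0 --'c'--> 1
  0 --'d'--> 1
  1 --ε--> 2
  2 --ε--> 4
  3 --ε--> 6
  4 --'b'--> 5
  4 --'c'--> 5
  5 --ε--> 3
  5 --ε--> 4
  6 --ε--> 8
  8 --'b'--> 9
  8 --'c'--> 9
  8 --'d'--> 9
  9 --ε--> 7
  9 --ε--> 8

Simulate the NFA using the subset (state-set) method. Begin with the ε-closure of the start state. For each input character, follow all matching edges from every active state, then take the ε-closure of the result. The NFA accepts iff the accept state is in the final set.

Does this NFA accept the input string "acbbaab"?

S₀ = ε-closure({0}) = {0}
'a' @ 1: {1,2,4}
'c' @ 2: {3,4,5,6,8}
'b' @ 3: {3,4,5,6,7,8,9}  [accepting]
'b' @ 4: {3,4,5,6,7,8,9}  [accepting]
'a' @ 5: {}  — no active states
rest 'ab' ignored (set empty)
after full input: {}  (accept=7 not in)

Answer: REJECT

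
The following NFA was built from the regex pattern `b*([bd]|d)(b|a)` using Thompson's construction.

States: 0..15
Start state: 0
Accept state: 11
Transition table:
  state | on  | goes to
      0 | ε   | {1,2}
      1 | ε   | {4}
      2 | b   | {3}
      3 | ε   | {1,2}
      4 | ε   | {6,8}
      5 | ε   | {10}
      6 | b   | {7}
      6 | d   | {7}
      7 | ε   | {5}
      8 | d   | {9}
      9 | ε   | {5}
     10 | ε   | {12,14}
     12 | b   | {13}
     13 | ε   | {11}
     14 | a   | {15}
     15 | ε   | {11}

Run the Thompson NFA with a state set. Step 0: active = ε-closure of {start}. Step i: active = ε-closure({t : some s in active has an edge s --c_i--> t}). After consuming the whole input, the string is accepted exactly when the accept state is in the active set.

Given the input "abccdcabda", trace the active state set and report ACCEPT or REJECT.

Answer: REJECT

Trace:
initial (ε-close {0}): {0,1,2,4,6,8}
'a' @ 1: {}  — dead — no transitions
rest 'bccdcabda' ignored (set empty)
after full input: {}  (accept=11 not in)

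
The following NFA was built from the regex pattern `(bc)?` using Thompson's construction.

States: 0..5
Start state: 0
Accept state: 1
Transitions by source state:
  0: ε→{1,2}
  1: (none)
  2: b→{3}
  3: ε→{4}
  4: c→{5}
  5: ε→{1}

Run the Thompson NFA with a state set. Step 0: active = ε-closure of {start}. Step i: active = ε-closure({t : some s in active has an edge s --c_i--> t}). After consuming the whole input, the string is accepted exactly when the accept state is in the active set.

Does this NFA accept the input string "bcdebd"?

Answer: REJECT

Trace:
start: ε-closure({0}) = {0,1,2}
'b' @ 1: {3,4}
'c' @ 2: {1,5}  (accept∈set)
'd' @ 3: {}  — no active states
rest 'ebd' ignored (set empty)
end set {} — state 1 not in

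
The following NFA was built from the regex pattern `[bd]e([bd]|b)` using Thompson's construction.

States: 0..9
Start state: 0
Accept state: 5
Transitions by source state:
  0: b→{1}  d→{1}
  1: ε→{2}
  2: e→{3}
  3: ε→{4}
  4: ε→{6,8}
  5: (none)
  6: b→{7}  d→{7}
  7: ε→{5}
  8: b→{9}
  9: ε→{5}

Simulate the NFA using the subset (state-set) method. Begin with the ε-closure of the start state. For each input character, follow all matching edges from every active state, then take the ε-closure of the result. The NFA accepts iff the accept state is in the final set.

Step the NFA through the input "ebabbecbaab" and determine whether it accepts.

start: ε-closure({0}) = {0}
'e' @ 1: {}  — state set empty
rest 'babbecbaab' ignored (set empty)
after full input: {}  (accept=5 not in)

Answer: REJECT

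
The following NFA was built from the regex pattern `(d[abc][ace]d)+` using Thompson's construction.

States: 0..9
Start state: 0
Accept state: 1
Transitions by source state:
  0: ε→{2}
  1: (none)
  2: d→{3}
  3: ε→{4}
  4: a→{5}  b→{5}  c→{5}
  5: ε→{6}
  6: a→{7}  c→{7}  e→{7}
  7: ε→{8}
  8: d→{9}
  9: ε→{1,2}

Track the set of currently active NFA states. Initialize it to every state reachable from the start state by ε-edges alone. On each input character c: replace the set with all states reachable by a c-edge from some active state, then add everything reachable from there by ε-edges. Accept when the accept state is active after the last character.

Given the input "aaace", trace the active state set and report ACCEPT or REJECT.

Answer: REJECT

Derivation:
start: ε-closure({0}) = {0,2}
'a' @ 1: {}  — state set empty
rest 'aace' ignored (set empty)
after full input: {}  (accept=1 not in)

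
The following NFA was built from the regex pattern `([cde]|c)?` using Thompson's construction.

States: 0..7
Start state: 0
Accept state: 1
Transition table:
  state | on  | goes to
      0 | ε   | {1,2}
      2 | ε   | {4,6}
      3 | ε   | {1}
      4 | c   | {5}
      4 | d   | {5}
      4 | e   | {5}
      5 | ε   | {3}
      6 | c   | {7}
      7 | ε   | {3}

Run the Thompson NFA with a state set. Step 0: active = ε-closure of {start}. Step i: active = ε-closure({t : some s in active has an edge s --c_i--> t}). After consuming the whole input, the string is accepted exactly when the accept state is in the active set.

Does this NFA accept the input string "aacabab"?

Answer: REJECT

Steps:
start: ε-closure({0}) = {0,1,2,4,6}
'a' @ 1: {}  — no active states
rest 'acabab' ignored (set empty)
final: {}; accept 1 not in set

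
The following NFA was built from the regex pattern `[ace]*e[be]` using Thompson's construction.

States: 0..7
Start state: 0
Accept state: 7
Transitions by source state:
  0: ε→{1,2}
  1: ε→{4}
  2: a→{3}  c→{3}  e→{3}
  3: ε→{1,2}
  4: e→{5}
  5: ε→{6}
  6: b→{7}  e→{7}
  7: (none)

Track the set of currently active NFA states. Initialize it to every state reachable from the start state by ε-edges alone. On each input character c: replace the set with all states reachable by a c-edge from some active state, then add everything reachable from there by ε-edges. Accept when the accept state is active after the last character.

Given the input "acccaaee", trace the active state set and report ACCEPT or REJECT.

Answer: ACCEPT

Trace:
S₀ = ε-closure({0}) = {0,1,2,4}
'a' @ 1: {1,2,3,4}
'c' @ 2: {1,2,3,4}
'c' @ 3: {1,2,3,4}
'c' @ 4: {1,2,3,4}
'a' @ 5: {1,2,3,4}
'a' @ 6: {1,2,3,4}
'e' @ 7: {1,2,3,4,5,6}
'e' @ 8: {1,2,3,4,5,6,7}  ✓accept
final: {1,2,3,4,5,6,7}; accept 7 in set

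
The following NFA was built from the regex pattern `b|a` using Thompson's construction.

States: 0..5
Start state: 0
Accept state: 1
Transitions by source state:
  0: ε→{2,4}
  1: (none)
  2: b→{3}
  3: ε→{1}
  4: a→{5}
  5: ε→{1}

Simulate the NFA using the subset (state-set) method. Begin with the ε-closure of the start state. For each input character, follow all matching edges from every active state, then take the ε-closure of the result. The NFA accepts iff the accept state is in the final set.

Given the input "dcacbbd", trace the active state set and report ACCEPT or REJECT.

Answer: REJECT

Trace:
start: ε-closure({0}) = {0,2,4}
'd' @ 1: {}  — state set empty
rest 'cacbbd' ignored (set empty)
end set {} — state 1 not in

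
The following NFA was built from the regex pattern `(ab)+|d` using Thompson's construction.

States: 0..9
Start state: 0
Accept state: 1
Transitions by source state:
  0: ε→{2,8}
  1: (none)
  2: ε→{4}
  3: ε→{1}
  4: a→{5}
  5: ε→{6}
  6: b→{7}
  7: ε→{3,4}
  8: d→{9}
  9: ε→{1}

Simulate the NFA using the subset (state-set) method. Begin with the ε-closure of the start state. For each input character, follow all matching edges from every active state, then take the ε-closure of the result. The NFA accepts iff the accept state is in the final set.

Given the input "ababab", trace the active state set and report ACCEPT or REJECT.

Answer: ACCEPT

Steps:
start: ε-closure({0}) = {0,2,4,8}
'a' @ 1: {5,6}
'b' @ 2: {1,3,4,7}  ✓accept
'a' @ 3: {5,6}
'b' @ 4: {1,3,4,7}  ✓accept
'a' @ 5: {5,6}
'b' @ 6: {1,3,4,7}  ✓accept
end set {1,3,4,7} — state 1 in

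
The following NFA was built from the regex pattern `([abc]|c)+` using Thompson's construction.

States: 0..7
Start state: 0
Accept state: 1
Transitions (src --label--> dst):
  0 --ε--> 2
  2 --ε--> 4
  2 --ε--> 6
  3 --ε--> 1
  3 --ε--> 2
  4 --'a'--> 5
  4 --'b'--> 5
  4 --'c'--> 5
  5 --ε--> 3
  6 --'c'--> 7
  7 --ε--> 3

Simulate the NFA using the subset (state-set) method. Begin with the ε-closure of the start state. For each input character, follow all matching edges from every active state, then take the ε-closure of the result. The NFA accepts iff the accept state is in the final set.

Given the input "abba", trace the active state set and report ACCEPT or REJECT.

initial (ε-close {0}): {0,2,4,6}
'a' @ 1: {1,2,3,4,5,6}  [accepting]
'b' @ 2: {1,2,3,4,5,6}  [accepting]
'b' @ 3: {1,2,3,4,5,6}  [accepting]
'a' @ 4: {1,2,3,4,5,6}  [accepting]
final: {1,2,3,4,5,6}; accept 1 in set

Answer: ACCEPT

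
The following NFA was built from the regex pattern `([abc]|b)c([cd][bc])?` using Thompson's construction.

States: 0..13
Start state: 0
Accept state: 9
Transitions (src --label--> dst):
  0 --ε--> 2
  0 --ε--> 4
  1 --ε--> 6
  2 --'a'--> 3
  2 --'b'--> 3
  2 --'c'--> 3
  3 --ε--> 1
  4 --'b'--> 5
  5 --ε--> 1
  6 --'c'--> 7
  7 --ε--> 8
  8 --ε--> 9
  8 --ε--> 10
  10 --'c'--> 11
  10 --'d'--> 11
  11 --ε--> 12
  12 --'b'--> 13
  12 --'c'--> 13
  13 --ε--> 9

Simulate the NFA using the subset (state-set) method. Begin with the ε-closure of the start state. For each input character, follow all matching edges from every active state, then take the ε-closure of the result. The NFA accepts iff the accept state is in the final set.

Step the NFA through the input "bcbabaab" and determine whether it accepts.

initial (ε-close {0}): {0,2,4}
'b' @ 1: {1,3,5,6}
'c' @ 2: {7,8,9,10}  ✓accept
'b' @ 3: {}  — state set empty
rest 'abaab' ignored (set empty)
final: {}; accept 9 not in set

Answer: REJECT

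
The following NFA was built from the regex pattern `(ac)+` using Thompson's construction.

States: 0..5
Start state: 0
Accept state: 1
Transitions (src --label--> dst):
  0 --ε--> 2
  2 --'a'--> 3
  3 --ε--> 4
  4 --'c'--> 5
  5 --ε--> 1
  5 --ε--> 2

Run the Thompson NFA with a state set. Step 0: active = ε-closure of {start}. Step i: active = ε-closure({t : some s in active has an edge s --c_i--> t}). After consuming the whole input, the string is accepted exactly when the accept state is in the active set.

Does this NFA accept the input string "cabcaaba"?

Answer: REJECT

Steps:
initial (ε-close {0}): {0,2}
'c' @ 1: {}  — dead — no transitions
rest 'abcaaba' ignored (set empty)
end set {} — state 1 not in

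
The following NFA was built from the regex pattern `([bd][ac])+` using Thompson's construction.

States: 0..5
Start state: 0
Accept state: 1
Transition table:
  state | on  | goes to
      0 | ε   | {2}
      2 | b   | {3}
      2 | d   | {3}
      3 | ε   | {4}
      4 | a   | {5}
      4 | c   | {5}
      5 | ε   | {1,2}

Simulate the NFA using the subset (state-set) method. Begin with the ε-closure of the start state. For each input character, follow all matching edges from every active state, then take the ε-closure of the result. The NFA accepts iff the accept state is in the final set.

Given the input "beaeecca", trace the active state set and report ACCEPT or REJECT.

Answer: REJECT

Derivation:
start: ε-closure({0}) = {0,2}
'b' @ 1: {3,4}
'e' @ 2: {}  — state set empty
rest 'aeecca' ignored (set empty)
final: {}; accept 1 not in set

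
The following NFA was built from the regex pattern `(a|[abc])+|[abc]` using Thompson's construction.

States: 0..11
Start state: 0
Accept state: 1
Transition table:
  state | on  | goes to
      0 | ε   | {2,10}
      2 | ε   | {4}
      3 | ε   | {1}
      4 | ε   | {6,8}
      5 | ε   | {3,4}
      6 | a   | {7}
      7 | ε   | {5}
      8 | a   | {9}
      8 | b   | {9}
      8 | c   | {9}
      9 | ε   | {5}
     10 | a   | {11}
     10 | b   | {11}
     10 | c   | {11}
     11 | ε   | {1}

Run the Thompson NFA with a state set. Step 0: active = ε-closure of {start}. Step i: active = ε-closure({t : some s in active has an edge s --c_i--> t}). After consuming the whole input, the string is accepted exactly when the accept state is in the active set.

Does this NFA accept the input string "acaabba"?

Answer: ACCEPT

Trace:
initial (ε-close {0}): {0,2,4,6,8,10}
'a' @ 1: {1,3,4,5,6,7,8,9,11}  [accepting]
'c' @ 2: {1,3,4,5,6,8,9}  [accepting]
'a' @ 3: {1,3,4,5,6,7,8,9}  [accepting]
'a' @ 4: {1,3,4,5,6,7,8,9}  [accepting]
'b' @ 5: {1,3,4,5,6,8,9}  [accepting]
'b' @ 6: {1,3,4,5,6,8,9}  [accepting]
'a' @ 7: {1,3,4,5,6,7,8,9}  [accepting]
after full input: {1,3,4,5,6,7,8,9}  (accept=1 in)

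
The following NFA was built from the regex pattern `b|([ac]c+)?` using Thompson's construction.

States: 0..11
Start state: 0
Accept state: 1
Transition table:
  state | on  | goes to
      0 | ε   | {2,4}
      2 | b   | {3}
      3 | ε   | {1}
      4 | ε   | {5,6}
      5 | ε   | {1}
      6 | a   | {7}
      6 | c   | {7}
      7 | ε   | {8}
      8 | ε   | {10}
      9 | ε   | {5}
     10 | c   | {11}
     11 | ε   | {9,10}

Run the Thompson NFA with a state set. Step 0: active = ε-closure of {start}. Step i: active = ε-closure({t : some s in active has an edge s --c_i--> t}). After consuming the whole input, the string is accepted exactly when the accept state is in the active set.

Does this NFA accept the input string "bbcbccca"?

Answer: REJECT

Trace:
initial (ε-close {0}): {0,1,2,4,5,6}
'b' @ 1: {1,3}  [accepting]
'b' @ 2: {}  — dead — no transitions
rest 'cbccca' ignored (set empty)
final: {}; accept 1 not in set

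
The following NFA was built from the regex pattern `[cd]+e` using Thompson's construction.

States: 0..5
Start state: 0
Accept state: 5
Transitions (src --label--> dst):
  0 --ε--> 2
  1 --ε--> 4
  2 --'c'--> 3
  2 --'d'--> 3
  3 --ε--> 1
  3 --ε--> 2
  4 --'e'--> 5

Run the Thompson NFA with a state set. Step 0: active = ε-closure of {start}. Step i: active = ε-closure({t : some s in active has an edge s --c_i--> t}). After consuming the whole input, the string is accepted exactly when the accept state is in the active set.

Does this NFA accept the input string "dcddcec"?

start: ε-closure({0}) = {0,2}
'd' @ 1: {1,2,3,4}
'c' @ 2: {1,2,3,4}
'd' @ 3: {1,2,3,4}
'd' @ 4: {1,2,3,4}
'c' @ 5: {1,2,3,4}
'e' @ 6: {5}  [accepting]
'c' @ 7: {}  — state set empty
after full input: {}  (accept=5 not in)

Answer: REJECT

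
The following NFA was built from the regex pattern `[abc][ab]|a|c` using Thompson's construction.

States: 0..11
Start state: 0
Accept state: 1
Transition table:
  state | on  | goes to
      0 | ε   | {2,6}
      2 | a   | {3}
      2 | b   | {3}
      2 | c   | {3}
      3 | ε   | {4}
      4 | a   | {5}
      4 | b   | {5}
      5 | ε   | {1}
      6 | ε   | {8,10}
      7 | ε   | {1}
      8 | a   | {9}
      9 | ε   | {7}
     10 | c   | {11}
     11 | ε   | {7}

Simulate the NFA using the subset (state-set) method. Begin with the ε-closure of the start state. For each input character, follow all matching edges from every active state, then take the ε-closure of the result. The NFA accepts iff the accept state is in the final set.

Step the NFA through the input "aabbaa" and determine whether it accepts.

S₀ = ε-closure({0}) = {0,2,6,8,10}
'a' @ 1: {1,3,4,7,9}  ✓accept
'a' @ 2: {1,5}  ✓accept
'b' @ 3: {}  — state set empty
rest 'baa' ignored (set empty)
after full input: {}  (accept=1 not in)

Answer: REJECT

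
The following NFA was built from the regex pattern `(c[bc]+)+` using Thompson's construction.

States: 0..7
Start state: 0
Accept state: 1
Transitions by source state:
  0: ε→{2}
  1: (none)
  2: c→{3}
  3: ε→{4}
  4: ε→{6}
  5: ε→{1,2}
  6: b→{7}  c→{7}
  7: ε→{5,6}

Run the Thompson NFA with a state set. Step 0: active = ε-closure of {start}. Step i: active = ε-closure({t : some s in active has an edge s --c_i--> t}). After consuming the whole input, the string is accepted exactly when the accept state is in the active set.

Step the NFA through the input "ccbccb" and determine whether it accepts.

initial (ε-close {0}): {0,2}
'c' @ 1: {3,4,6}
'c' @ 2: {1,2,5,6,7}  ✓accept
'b' @ 3: {1,2,5,6,7}  ✓accept
'c' @ 4: {1,2,3,4,5,6,7}  ✓accept
'c' @ 5: {1,2,3,4,5,6,7}  ✓accept
'b' @ 6: {1,2,5,6,7}  ✓accept
after full input: {1,2,5,6,7}  (accept=1 in)

Answer: ACCEPT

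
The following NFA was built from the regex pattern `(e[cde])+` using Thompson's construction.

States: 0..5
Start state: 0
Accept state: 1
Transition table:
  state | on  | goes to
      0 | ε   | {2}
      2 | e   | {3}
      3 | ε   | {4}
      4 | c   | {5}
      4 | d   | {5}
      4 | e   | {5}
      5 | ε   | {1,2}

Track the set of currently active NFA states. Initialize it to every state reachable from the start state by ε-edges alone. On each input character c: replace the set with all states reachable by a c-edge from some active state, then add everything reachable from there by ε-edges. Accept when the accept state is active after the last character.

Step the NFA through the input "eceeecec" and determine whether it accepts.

S₀ = ε-closure({0}) = {0,2}
'e' @ 1: {3,4}
'c' @ 2: {1,2,5}  ✓accept
'e' @ 3: {3,4}
'e' @ 4: {1,2,5}  ✓accept
'e' @ 5: {3,4}
'c' @ 6: {1,2,5}  ✓accept
'e' @ 7: {3,4}
'c' @ 8: {1,2,5}  ✓accept
after full input: {1,2,5}  (accept=1 in)

Answer: ACCEPT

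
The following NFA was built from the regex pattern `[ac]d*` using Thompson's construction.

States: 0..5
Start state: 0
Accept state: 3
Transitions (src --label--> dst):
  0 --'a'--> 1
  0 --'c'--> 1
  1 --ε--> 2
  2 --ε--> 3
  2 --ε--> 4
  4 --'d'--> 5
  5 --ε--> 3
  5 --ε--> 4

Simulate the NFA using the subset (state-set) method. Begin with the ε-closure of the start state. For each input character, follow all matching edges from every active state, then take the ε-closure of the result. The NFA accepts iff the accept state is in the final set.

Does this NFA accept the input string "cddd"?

initial (ε-close {0}): {0}
'c' @ 1: {1,2,3,4}  (accept∈set)
'd' @ 2: {3,4,5}  (accept∈set)
'd' @ 3: {3,4,5}  (accept∈set)
'd' @ 4: {3,4,5}  (accept∈set)
after full input: {3,4,5}  (accept=3 in)

Answer: ACCEPT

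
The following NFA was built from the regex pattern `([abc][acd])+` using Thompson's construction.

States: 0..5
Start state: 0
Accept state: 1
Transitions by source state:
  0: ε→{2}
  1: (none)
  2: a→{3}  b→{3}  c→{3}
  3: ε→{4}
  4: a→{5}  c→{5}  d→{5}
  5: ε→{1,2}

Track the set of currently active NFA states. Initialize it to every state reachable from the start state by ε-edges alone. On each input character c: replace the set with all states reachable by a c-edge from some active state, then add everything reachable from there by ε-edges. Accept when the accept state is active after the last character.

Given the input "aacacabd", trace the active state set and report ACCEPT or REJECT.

initial (ε-close {0}): {0,2}
'a' @ 1: {3,4}
'a' @ 2: {1,2,5}  (accept∈set)
'c' @ 3: {3,4}
'a' @ 4: {1,2,5}  (accept∈set)
'c' @ 5: {3,4}
'a' @ 6: {1,2,5}  (accept∈set)
'b' @ 7: {3,4}
'd' @ 8: {1,2,5}  (accept∈set)
final: {1,2,5}; accept 1 in set

Answer: ACCEPT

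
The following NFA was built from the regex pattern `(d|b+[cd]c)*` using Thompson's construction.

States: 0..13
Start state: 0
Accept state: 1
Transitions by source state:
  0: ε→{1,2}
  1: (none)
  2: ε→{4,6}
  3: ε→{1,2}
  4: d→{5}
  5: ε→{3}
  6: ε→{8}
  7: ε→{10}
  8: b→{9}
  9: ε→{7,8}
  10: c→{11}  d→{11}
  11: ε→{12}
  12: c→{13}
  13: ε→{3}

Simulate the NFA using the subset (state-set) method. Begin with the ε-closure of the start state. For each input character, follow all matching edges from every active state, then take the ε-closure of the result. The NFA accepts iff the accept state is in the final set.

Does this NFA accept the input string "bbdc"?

Answer: ACCEPT

Trace:
S₀ = ε-closure({0}) = {0,1,2,4,6,8}
'b' @ 1: {7,8,9,10}
'b' @ 2: {7,8,9,10}
'd' @ 3: {11,12}
'c' @ 4: {1,2,3,4,6,8,13}  ✓accept
after full input: {1,2,3,4,6,8,13}  (accept=1 in)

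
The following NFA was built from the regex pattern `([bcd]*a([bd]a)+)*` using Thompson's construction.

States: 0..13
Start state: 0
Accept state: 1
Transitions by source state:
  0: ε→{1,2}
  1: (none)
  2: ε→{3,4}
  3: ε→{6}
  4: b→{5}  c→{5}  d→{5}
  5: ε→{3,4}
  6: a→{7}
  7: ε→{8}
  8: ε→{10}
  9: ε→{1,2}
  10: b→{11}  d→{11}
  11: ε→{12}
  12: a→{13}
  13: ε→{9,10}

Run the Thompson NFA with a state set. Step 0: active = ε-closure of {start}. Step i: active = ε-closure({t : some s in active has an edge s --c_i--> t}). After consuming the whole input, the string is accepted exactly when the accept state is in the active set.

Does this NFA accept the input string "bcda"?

Answer: REJECT

Trace:
initial (ε-close {0}): {0,1,2,3,4,6}
'b' @ 1: {3,4,5,6}
'c' @ 2: {3,4,5,6}
'd' @ 3: {3,4,5,6}
'a' @ 4: {7,8,10}
end set {7,8,10} — state 1 not in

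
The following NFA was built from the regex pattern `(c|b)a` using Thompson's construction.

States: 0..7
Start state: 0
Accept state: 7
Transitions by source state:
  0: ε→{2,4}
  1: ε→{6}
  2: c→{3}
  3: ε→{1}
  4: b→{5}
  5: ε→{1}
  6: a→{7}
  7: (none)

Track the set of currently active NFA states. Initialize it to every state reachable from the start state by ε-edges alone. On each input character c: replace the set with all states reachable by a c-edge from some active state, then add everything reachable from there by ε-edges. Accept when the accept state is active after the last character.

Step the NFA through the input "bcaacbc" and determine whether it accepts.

Answer: REJECT

Steps:
initial (ε-close {0}): {0,2,4}
'b' @ 1: {1,5,6}
'c' @ 2: {}  — state set empty
rest 'aacbc' ignored (set empty)
end set {} — state 7 not in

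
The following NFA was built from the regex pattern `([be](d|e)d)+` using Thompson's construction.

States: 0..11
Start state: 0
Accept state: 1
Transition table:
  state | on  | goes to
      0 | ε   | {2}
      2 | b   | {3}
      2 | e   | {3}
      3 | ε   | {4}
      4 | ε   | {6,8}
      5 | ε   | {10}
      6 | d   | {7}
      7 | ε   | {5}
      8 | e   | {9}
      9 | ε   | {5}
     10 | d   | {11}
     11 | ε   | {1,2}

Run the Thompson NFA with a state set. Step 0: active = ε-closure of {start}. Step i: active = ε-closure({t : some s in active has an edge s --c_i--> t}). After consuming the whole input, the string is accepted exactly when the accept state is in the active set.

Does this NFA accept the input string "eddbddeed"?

Answer: ACCEPT

Steps:
S₀ = ε-closure({0}) = {0,2}
'e' @ 1: {3,4,6,8}
'd' @ 2: {5,7,10}
'd' @ 3: {1,2,11}  ✓accept
'b' @ 4: {3,4,6,8}
'd' @ 5: {5,7,10}
'd' @ 6: {1,2,11}  ✓accept
'e' @ 7: {3,4,6,8}
'e' @ 8: {5,9,10}
'd' @ 9: {1,2,11}  ✓accept
end set {1,2,11} — state 1 in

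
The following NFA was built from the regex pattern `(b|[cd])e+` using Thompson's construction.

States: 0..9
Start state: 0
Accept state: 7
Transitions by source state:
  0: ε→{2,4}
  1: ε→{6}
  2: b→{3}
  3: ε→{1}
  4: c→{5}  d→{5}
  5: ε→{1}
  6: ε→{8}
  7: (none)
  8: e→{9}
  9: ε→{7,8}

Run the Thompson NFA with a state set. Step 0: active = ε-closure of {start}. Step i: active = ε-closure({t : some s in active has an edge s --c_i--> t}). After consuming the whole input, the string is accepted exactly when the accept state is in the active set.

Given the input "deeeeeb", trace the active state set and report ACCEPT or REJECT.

Answer: REJECT

Derivation:
initial (ε-close {0}): {0,2,4}
'd' @ 1: {1,5,6,8}
'e' @ 2: {7,8,9}  (accept∈set)
'e' @ 3: {7,8,9}  (accept∈set)
'e' @ 4: {7,8,9}  (accept∈set)
'e' @ 5: {7,8,9}  (accept∈set)
'e' @ 6: {7,8,9}  (accept∈set)
'b' @ 7: {}  — dead — no transitions
final: {}; accept 7 not in set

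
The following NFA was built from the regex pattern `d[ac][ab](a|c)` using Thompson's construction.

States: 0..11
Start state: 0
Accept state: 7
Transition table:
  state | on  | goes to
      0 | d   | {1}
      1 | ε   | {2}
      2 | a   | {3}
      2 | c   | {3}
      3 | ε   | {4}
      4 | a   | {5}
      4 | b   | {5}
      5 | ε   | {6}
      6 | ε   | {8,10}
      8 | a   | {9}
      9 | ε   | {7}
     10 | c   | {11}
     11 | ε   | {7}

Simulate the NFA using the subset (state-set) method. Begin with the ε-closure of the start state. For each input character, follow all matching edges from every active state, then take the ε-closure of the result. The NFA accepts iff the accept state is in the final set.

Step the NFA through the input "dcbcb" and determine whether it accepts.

S₀ = ε-closure({0}) = {0}
'd' @ 1: {1,2}
'c' @ 2: {3,4}
'b' @ 3: {5,6,8,10}
'c' @ 4: {7,11}  [accepting]
'b' @ 5: {}  — state set empty
final: {}; accept 7 not in set

Answer: REJECT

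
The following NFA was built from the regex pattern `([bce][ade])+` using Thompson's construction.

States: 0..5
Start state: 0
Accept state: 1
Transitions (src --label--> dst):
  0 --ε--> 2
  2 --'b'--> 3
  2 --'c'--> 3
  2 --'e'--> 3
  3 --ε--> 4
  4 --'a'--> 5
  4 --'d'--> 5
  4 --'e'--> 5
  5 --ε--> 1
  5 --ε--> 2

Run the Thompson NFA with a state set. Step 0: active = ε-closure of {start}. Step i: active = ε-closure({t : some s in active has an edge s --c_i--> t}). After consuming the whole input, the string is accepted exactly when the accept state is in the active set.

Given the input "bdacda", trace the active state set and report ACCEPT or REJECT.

Answer: REJECT

Derivation:
start: ε-closure({0}) = {0,2}
'b' @ 1: {3,4}
'd' @ 2: {1,2,5}  [accepting]
'a' @ 3: {}  — no active states
rest 'cda' ignored (set empty)
final: {}; accept 1 not in set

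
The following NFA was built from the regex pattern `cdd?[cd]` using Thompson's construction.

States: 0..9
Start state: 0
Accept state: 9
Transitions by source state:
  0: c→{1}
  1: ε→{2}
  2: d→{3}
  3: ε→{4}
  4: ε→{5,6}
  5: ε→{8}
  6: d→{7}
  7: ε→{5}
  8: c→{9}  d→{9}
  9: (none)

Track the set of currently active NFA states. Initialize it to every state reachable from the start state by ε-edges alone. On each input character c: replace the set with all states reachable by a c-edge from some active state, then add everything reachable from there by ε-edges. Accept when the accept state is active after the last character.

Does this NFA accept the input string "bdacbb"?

initial (ε-close {0}): {0}
'b' @ 1: {}  — no active states
rest 'dacbb' ignored (set empty)
final: {}; accept 9 not in set

Answer: REJECT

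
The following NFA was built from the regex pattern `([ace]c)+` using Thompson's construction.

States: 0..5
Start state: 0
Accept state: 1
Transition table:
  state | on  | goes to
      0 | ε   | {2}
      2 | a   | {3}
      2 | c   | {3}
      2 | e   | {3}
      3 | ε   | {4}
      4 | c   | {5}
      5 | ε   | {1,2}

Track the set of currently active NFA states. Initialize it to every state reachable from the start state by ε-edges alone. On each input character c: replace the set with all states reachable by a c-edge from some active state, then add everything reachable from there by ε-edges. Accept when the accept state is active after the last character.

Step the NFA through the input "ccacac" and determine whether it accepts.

initial (ε-close {0}): {0,2}
'c' @ 1: {3,4}
'c' @ 2: {1,2,5}  ✓accept
'a' @ 3: {3,4}
'c' @ 4: {1,2,5}  ✓accept
'a' @ 5: {3,4}
'c' @ 6: {1,2,5}  ✓accept
final: {1,2,5}; accept 1 in set

Answer: ACCEPT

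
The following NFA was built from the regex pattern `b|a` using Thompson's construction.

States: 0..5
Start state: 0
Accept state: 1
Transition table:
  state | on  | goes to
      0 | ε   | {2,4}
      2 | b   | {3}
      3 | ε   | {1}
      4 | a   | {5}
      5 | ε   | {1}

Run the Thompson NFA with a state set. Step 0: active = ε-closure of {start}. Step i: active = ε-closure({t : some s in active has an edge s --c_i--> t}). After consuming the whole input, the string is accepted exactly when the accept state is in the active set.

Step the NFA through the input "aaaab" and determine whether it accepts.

Answer: REJECT

Derivation:
initial (ε-close {0}): {0,2,4}
'a' @ 1: {1,5}  (accept∈set)
'a' @ 2: {}  — state set empty
rest 'aab' ignored (set empty)
end set {} — state 1 not in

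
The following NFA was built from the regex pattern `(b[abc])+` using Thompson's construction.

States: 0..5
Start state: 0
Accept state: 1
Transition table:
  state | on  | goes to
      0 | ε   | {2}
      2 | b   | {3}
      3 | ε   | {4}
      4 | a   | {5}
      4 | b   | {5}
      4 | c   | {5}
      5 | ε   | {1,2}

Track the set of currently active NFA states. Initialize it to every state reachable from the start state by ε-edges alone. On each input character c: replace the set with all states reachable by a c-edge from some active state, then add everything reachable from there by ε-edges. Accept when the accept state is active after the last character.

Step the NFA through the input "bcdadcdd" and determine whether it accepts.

S₀ = ε-closure({0}) = {0,2}
'b' @ 1: {3,4}
'c' @ 2: {1,2,5}  ✓accept
'd' @ 3: {}  — dead — no transitions
rest 'adcdd' ignored (set empty)
end set {} — state 1 not in

Answer: REJECT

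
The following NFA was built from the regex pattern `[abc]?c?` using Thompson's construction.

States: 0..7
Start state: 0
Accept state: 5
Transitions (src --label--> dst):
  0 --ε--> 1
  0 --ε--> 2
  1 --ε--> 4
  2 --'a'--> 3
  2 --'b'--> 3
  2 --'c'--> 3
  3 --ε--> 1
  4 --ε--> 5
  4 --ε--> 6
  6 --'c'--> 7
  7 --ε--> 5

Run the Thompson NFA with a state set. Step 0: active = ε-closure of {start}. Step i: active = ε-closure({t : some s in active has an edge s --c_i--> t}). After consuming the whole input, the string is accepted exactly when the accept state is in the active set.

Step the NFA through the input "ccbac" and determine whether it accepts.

start: ε-closure({0}) = {0,1,2,4,5,6}
'c' @ 1: {1,3,4,5,6,7}  (accept∈set)
'c' @ 2: {5,7}  (accept∈set)
'b' @ 3: {}  — state set empty
rest 'ac' ignored (set empty)
end set {} — state 5 not in

Answer: REJECT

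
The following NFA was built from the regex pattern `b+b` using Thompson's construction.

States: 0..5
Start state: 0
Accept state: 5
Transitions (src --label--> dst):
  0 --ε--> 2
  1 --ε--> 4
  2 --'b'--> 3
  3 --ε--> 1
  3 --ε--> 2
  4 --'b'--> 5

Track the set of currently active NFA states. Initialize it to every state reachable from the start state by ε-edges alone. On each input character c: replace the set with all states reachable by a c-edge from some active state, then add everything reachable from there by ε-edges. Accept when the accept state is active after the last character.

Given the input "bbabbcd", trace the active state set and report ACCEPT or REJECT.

S₀ = ε-closure({0}) = {0,2}
'b' @ 1: {1,2,3,4}
'b' @ 2: {1,2,3,4,5}  (accept∈set)
'a' @ 3: {}  — state set empty
rest 'bbcd' ignored (set empty)
end set {} — state 5 not in

Answer: REJECT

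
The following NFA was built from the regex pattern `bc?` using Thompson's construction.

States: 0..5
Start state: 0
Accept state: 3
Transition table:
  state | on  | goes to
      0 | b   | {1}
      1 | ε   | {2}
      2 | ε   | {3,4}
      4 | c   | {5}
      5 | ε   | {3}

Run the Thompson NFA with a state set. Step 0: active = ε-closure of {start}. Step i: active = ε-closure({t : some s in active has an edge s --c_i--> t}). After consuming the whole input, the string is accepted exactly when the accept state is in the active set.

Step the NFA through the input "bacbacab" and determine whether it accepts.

S₀ = ε-closure({0}) = {0}
'b' @ 1: {1,2,3,4}  ✓accept
'a' @ 2: {}  — state set empty
rest 'cbacab' ignored (set empty)
after full input: {}  (accept=3 not in)

Answer: REJECT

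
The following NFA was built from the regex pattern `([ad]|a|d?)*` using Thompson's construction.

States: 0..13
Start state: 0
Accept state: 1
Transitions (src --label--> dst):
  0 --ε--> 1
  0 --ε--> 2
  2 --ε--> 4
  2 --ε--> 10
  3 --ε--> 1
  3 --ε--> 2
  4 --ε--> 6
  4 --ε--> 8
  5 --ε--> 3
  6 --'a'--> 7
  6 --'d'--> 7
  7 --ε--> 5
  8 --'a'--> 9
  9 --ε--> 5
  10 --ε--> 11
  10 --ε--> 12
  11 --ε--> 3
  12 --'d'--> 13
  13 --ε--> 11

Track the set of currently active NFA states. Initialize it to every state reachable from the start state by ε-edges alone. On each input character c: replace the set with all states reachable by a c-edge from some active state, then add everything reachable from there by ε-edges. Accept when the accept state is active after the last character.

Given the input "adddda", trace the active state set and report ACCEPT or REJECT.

Answer: ACCEPT

Trace:
S₀ = ε-closure({0}) = {0,1,2,3,4,6,8,10,11,12}
'a' @ 1: {1,2,3,4,5,6,7,8,9,10,11,12}  (accept∈set)
'd' @ 2: {1,2,3,4,5,6,7,8,10,11,12,13}  (accept∈set)
'd' @ 3: {1,2,3,4,5,6,7,8,10,11,12,13}  (accept∈set)
'd' @ 4: {1,2,3,4,5,6,7,8,10,11,12,13}  (accept∈set)
'd' @ 5: {1,2,3,4,5,6,7,8,10,11,12,13}  (accept∈set)
'a' @ 6: {1,2,3,4,5,6,7,8,9,10,11,12}  (accept∈set)
end set {1,2,3,4,5,6,7,8,9,10,11,12} — state 1 in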